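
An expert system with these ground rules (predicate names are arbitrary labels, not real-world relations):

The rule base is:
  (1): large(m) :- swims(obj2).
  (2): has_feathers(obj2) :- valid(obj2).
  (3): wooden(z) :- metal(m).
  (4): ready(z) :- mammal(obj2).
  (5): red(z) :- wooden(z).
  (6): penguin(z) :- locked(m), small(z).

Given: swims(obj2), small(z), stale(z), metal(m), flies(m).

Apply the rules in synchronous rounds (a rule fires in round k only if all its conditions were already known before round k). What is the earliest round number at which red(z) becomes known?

Round 1 — (1), (3), derive large(m), wooden(z).
Round 2 — (5), derive red(z).
red(z) first appears in round 2.

2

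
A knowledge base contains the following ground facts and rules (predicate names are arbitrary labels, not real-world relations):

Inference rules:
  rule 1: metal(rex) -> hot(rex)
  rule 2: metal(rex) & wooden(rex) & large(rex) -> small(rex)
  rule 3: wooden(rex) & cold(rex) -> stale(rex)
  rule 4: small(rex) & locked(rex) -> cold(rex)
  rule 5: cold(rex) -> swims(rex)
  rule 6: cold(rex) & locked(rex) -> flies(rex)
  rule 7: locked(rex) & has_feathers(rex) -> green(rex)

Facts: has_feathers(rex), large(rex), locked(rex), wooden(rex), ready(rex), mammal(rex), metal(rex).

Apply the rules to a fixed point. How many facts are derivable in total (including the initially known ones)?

14

[1] rule 1 [metal(rex) -> hot(rex)]; rule 2 [metal(rex) & wooden(rex) & large(rex) -> small(rex)]; rule 7 [locked(rex) & has_feathers(rex) -> green(rex)]. ⇒ new: hot(rex), small(rex), green(rex).
[2] rule 4 [small(rex) & locked(rex) -> cold(rex)]. ⇒ new: cold(rex).
[3] rule 3 [wooden(rex) & cold(rex) -> stale(rex)]; rule 5 [cold(rex) -> swims(rex)]; rule 6 [cold(rex) & locked(rex) -> flies(rex)]. ⇒ new: stale(rex), swims(rex), flies(rex).
Closure: {cold(rex), flies(rex), green(rex), has_feathers(rex), hot(rex), large(rex), locked(rex), mammal(rex), metal(rex), ready(rex), small(rex), stale(rex), swims(rex), wooden(rex)} — 14 facts.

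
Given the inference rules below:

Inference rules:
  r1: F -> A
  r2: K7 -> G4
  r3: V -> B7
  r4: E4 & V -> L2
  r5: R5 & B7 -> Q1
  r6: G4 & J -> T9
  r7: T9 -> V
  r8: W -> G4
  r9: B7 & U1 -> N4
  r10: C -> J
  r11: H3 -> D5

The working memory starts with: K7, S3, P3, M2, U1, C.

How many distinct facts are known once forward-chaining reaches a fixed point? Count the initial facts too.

12

[1] r2 [K7 -> G4]; r10 [C -> J]. ⇒ new: G4, J.
[2] r6 [G4 & J -> T9]. ⇒ new: T9.
[3] r7 [T9 -> V]. ⇒ new: V.
[4] r3 [V -> B7]. ⇒ new: B7.
[5] r9 [B7 & U1 -> N4]. ⇒ new: N4.
Closure: {B7, C, G4, J, K7, M2, N4, P3, S3, T9, U1, V} — 12 facts.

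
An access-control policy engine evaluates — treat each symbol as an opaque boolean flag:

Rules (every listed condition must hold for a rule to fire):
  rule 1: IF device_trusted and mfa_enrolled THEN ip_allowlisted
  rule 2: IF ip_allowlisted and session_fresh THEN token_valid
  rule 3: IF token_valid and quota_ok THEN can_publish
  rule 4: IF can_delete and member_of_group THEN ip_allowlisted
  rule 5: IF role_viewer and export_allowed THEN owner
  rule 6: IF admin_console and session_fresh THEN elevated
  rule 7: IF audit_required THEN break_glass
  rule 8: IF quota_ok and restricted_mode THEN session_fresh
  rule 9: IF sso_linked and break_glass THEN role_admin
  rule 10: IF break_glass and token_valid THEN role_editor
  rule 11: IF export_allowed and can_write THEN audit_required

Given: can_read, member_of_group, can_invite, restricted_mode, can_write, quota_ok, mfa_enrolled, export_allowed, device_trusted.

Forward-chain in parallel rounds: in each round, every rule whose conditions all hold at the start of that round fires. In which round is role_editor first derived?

Round 1 — rule 1, rule 8, rule 11, derive ip_allowlisted, session_fresh, audit_required.
Round 2 — rule 2, rule 7, derive token_valid, break_glass.
Round 3 — rule 3, rule 10, derive can_publish, role_editor.
role_editor first appears in round 3.

3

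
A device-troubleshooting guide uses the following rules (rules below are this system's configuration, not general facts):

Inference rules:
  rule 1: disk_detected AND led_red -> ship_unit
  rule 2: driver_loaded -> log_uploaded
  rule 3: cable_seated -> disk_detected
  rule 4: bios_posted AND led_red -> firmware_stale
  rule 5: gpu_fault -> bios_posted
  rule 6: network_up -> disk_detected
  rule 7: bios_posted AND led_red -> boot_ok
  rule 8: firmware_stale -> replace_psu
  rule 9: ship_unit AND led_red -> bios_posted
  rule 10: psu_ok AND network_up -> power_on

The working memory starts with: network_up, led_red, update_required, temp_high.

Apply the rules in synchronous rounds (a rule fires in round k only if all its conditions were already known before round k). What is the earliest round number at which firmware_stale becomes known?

Round 1: rule 6 [network_up -> disk_detected]. New: disk_detected.
Round 2: rule 1 [disk_detected AND led_red -> ship_unit]. New: ship_unit.
Round 3: rule 9 [ship_unit AND led_red -> bios_posted]. New: bios_posted.
Round 4: rule 4 [bios_posted AND led_red -> firmware_stale]; rule 7 [bios_posted AND led_red -> boot_ok]. New: firmware_stale, boot_ok.
firmware_stale first appears in round 4.

4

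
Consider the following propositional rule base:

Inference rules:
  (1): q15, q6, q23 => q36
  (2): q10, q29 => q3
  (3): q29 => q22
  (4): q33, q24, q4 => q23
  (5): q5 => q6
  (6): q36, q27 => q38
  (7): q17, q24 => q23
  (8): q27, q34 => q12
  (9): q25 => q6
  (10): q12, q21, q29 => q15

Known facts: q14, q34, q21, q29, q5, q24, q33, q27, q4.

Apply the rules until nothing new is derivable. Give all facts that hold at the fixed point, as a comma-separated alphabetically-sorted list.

q12, q14, q15, q21, q22, q23, q24, q27, q29, q33, q34, q36, q38, q4, q5, q6

Round 1: (3) [q29 => q22]; (4) [q33, q24, q4 => q23]; (5) [q5 => q6]; (8) [q27, q34 => q12]. New: q22, q23, q6, q12.
Round 2: (10) [q12, q21, q29 => q15]. New: q15.
Round 3: (1) [q15, q6, q23 => q36]. New: q36.
Round 4: (6) [q36, q27 => q38]. New: q38.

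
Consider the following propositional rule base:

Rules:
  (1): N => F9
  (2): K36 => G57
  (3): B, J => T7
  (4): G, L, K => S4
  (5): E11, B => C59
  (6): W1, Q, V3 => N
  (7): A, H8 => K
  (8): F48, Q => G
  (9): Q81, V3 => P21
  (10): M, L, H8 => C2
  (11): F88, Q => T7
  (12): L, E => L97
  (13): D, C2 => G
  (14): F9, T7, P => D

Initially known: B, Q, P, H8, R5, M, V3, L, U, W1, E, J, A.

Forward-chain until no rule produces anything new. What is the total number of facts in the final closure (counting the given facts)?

22

Round 1 fires (3), (6), (7), (10), (12), giving T7, N, K, C2, L97.
Round 2 fires (1), giving F9.
Round 3 fires (14), giving D.
Round 4 fires (13), giving G.
Round 5 fires (4), giving S4.
Closure: {A, B, C2, D, E, F9, G, H8, J, K, L, L97, M, N, P, Q, R5, S4, T7, U, V3, W1} — 22 facts.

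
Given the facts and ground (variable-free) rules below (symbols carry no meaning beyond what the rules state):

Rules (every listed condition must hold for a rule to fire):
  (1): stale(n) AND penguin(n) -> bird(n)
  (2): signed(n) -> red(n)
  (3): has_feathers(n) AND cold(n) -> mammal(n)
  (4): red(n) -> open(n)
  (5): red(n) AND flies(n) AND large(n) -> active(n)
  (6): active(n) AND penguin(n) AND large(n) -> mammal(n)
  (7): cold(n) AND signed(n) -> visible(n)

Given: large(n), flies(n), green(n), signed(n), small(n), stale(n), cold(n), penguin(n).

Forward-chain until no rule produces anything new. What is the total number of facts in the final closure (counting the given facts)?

Round 1 fires (1), (2), (7), giving bird(n), red(n), visible(n).
Round 2 fires (4), (5), giving open(n), active(n).
Round 3 fires (6), giving mammal(n).
Closure: {active(n), bird(n), cold(n), flies(n), green(n), large(n), mammal(n), open(n), penguin(n), red(n), signed(n), small(n), stale(n), visible(n)} — 14 facts.

14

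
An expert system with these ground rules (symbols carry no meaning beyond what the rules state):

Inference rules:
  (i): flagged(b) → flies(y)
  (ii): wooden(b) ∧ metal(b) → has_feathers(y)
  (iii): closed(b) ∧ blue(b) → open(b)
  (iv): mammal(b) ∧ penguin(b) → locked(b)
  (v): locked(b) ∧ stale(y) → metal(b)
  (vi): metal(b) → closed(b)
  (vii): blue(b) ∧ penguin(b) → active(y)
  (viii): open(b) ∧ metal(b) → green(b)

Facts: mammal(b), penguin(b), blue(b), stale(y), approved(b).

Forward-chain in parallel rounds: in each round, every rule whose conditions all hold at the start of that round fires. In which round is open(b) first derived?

4

Round 1 — (iv), (vii), derive locked(b), active(y).
Round 2 — (v), derive metal(b).
Round 3 — (vi), derive closed(b).
Round 4 — (iii), derive open(b).
open(b) first appears in round 4.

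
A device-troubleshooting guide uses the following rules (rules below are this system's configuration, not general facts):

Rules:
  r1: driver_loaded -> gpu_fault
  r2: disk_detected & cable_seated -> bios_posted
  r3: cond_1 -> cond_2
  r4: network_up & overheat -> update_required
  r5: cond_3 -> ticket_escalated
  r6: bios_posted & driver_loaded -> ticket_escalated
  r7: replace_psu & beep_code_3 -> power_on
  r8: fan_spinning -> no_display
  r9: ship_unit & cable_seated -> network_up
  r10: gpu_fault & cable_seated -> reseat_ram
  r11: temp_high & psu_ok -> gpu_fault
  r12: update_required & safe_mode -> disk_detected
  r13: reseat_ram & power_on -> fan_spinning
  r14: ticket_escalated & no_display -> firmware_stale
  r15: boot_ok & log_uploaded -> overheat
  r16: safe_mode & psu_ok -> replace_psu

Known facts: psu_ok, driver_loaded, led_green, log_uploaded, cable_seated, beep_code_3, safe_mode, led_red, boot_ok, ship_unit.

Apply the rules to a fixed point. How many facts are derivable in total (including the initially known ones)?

23

Round 1: r1 [driver_loaded -> gpu_fault]; r9 [ship_unit & cable_seated -> network_up]; r15 [boot_ok & log_uploaded -> overheat]; r16 [safe_mode & psu_ok -> replace_psu]. New: gpu_fault, network_up, overheat, replace_psu.
Round 2: r4 [network_up & overheat -> update_required]; r7 [replace_psu & beep_code_3 -> power_on]; r10 [gpu_fault & cable_seated -> reseat_ram]. New: update_required, power_on, reseat_ram.
Round 3: r12 [update_required & safe_mode -> disk_detected]; r13 [reseat_ram & power_on -> fan_spinning]. New: disk_detected, fan_spinning.
Round 4: r2 [disk_detected & cable_seated -> bios_posted]; r8 [fan_spinning -> no_display]. New: bios_posted, no_display.
Round 5: r6 [bios_posted & driver_loaded -> ticket_escalated]. New: ticket_escalated.
Round 6: r14 [ticket_escalated & no_display -> firmware_stale]. New: firmware_stale.
Closure: {beep_code_3, bios_posted, boot_ok, cable_seated, disk_detected, driver_loaded, fan_spinning, firmware_stale, gpu_fault, led_green, led_red, log_uploaded, network_up, no_display, overheat, power_on, psu_ok, replace_psu, reseat_ram, safe_mode, ship_unit, ticket_escalated, update_required} — 23 facts.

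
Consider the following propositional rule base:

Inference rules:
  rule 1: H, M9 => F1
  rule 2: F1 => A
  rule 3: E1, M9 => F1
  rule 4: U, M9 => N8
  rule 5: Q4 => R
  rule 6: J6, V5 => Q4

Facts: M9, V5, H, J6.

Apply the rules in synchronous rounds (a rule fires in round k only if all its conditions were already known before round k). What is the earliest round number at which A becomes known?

2

Round 1: rule 1 [H, M9 => F1]; rule 6 [J6, V5 => Q4]. New: F1, Q4.
Round 2: rule 2 [F1 => A]; rule 5 [Q4 => R]. New: A, R.
A first appears in round 2.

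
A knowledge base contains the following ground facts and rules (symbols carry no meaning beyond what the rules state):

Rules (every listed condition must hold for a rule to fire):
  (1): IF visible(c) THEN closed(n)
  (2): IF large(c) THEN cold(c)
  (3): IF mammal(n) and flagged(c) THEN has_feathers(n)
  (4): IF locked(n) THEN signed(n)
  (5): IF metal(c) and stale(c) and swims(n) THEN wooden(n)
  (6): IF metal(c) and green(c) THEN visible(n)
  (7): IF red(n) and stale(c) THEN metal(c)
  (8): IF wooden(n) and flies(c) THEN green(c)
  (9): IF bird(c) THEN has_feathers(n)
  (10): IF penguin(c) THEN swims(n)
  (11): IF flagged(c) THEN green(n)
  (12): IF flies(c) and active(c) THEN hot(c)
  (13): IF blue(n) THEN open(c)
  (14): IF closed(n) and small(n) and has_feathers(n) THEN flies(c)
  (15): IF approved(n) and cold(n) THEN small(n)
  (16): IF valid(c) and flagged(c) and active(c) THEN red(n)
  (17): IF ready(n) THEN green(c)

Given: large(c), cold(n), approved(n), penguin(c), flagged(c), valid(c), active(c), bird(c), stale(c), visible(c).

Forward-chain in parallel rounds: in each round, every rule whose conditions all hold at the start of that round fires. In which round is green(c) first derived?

4

Round 1 — (1), (2), (9), (10), (11), (15), (16), derive closed(n), cold(c), has_feathers(n), swims(n), green(n), small(n), red(n).
Round 2 — (7), (14), derive metal(c), flies(c).
Round 3 — (5), (12), derive wooden(n), hot(c).
Round 4 — (8), derive green(c).
green(c) first appears in round 4.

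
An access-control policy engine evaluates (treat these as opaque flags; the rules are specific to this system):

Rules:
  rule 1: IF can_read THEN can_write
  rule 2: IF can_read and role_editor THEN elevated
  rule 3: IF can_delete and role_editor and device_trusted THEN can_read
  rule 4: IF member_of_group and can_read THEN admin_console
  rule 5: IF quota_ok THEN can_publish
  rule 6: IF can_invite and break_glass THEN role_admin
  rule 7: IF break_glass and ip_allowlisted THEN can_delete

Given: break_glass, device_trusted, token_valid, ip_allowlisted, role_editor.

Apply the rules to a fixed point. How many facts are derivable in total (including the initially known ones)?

9

Round 1 fires rule 7, giving can_delete.
Round 2 fires rule 3, giving can_read.
Round 3 fires rule 1, rule 2, giving can_write, elevated.
Closure: {break_glass, can_delete, can_read, can_write, device_trusted, elevated, ip_allowlisted, role_editor, token_valid} — 9 facts.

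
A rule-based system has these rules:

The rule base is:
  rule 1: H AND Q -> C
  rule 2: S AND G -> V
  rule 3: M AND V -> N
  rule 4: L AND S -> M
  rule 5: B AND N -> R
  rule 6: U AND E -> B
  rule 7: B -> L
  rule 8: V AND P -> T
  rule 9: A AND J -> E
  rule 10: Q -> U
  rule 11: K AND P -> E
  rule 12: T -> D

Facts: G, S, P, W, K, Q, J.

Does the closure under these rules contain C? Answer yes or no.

no

Round 1 — rule 2, rule 10, rule 11, derive V, U, E.
Round 2 — rule 6, rule 8, derive B, T.
Round 3 — rule 7, rule 12, derive L, D.
Round 4 — rule 4, derive M.
Round 5 — rule 3, derive N.
Round 6 — rule 5, derive R.
Fixed point reached. C is concluded only by rule 1; rule 1 needs H (never derived).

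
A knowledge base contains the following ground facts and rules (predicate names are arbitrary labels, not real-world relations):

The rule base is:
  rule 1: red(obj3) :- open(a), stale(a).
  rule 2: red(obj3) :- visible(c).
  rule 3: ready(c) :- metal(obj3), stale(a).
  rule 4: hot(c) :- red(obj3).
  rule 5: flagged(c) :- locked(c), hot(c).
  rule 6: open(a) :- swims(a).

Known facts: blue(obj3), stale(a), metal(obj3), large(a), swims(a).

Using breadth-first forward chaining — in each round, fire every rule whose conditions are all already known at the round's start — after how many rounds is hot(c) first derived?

3

[1] rule 3 [ready(c) :- metal(obj3), stale(a).]; rule 6 [open(a) :- swims(a).]. ⇒ new: ready(c), open(a).
[2] rule 1 [red(obj3) :- open(a), stale(a).]. ⇒ new: red(obj3).
[3] rule 4 [hot(c) :- red(obj3).]. ⇒ new: hot(c).
hot(c) first appears in round 3.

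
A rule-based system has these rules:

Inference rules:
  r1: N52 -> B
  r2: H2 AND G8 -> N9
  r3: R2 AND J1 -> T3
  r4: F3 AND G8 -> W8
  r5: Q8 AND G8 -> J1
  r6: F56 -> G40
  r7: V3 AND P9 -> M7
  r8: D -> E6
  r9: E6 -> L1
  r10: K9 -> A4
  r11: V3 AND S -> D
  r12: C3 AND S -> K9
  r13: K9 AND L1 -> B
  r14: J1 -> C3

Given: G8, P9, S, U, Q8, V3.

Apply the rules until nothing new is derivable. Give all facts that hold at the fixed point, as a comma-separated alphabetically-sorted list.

A4, B, C3, D, E6, G8, J1, K9, L1, M7, P9, Q8, S, U, V3

[1] r5 [Q8 AND G8 -> J1]; r7 [V3 AND P9 -> M7]; r11 [V3 AND S -> D]. ⇒ new: J1, M7, D.
[2] r8 [D -> E6]; r14 [J1 -> C3]. ⇒ new: E6, C3.
[3] r9 [E6 -> L1]; r12 [C3 AND S -> K9]. ⇒ new: L1, K9.
[4] r10 [K9 -> A4]; r13 [K9 AND L1 -> B]. ⇒ new: A4, B.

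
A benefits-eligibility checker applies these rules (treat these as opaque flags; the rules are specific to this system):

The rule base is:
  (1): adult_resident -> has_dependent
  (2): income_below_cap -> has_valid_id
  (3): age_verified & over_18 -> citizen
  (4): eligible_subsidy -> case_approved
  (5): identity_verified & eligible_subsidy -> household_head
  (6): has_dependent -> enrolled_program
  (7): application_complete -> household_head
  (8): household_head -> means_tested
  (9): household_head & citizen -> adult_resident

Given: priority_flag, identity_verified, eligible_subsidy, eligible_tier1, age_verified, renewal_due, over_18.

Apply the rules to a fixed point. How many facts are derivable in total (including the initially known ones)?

Round 1: (3) [age_verified & over_18 -> citizen]; (4) [eligible_subsidy -> case_approved]; (5) [identity_verified & eligible_subsidy -> household_head]. New: citizen, case_approved, household_head.
Round 2: (8) [household_head -> means_tested]; (9) [household_head & citizen -> adult_resident]. New: means_tested, adult_resident.
Round 3: (1) [adult_resident -> has_dependent]. New: has_dependent.
Round 4: (6) [has_dependent -> enrolled_program]. New: enrolled_program.
Closure: {adult_resident, age_verified, case_approved, citizen, eligible_subsidy, eligible_tier1, enrolled_program, has_dependent, household_head, identity_verified, means_tested, over_18, priority_flag, renewal_due} — 14 facts.

14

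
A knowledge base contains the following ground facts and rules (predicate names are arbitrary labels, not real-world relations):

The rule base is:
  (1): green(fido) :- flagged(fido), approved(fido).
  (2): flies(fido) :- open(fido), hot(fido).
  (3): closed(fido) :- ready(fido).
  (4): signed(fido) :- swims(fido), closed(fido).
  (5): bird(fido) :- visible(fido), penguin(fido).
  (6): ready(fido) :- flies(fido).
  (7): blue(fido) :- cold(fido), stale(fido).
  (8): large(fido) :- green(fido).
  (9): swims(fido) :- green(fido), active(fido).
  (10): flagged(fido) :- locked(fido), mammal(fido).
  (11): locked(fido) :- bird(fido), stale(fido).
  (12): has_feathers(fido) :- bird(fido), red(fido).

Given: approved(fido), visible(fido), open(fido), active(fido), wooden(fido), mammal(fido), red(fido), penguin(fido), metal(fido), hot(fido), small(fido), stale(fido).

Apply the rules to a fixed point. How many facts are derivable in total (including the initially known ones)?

23

Round 1: (2) [flies(fido) :- open(fido), hot(fido).]; (5) [bird(fido) :- visible(fido), penguin(fido).]. Adds flies(fido), bird(fido).
Round 2: (6) [ready(fido) :- flies(fido).]; (11) [locked(fido) :- bird(fido), stale(fido).]; (12) [has_feathers(fido) :- bird(fido), red(fido).]. Adds ready(fido), locked(fido), has_feathers(fido).
Round 3: (3) [closed(fido) :- ready(fido).]; (10) [flagged(fido) :- locked(fido), mammal(fido).]. Adds closed(fido), flagged(fido).
Round 4: (1) [green(fido) :- flagged(fido), approved(fido).]. Adds green(fido).
Round 5: (8) [large(fido) :- green(fido).]; (9) [swims(fido) :- green(fido), active(fido).]. Adds large(fido), swims(fido).
Round 6: (4) [signed(fido) :- swims(fido), closed(fido).]. Adds signed(fido).
Closure: {active(fido), approved(fido), bird(fido), closed(fido), flagged(fido), flies(fido), green(fido), has_feathers(fido), hot(fido), large(fido), locked(fido), mammal(fido), metal(fido), open(fido), penguin(fido), ready(fido), red(fido), signed(fido), small(fido), stale(fido), swims(fido), visible(fido), wooden(fido)} — 23 facts.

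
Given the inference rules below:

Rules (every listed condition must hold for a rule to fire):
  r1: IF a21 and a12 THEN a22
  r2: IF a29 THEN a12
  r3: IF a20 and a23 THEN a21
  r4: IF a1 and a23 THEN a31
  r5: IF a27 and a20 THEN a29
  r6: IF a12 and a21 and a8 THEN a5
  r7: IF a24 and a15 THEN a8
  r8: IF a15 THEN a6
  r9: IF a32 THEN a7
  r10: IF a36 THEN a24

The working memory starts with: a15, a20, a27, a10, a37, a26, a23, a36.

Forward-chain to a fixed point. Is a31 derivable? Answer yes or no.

Round 1: r3 [IF a20 and a23 THEN a21]; r5 [IF a27 and a20 THEN a29]; r8 [IF a15 THEN a6]; r10 [IF a36 THEN a24]. Adds a21, a29, a6, a24.
Round 2: r2 [IF a29 THEN a12]; r7 [IF a24 and a15 THEN a8]. Adds a12, a8.
Round 3: r1 [IF a21 and a12 THEN a22]; r6 [IF a12 and a21 and a8 THEN a5]. Adds a22, a5.
Fixed point reached. a31 is concluded only by r4; r4 needs a1 (never derived).

no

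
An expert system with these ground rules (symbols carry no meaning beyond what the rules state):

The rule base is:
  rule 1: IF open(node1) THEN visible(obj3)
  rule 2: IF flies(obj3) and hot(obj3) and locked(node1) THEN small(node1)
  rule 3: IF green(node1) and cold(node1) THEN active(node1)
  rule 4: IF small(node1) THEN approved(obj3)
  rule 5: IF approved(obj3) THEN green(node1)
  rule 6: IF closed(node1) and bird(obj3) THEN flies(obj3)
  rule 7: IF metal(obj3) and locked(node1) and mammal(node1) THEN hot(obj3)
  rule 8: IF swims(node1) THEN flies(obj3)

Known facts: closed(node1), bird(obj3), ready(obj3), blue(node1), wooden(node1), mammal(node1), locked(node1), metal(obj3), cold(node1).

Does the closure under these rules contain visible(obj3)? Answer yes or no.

no

Round 1: rule 6 [IF closed(node1) and bird(obj3) THEN flies(obj3)]; rule 7 [IF metal(obj3) and locked(node1) and mammal(node1) THEN hot(obj3)]. Adds flies(obj3), hot(obj3).
Round 2: rule 2 [IF flies(obj3) and hot(obj3) and locked(node1) THEN small(node1)]. Adds small(node1).
Round 3: rule 4 [IF small(node1) THEN approved(obj3)]. Adds approved(obj3).
Round 4: rule 5 [IF approved(obj3) THEN green(node1)]. Adds green(node1).
Round 5: rule 3 [IF green(node1) and cold(node1) THEN active(node1)]. Adds active(node1).
Fixed point reached. visible(obj3) is concluded only by rule 1; rule 1 needs open(node1) (never derived).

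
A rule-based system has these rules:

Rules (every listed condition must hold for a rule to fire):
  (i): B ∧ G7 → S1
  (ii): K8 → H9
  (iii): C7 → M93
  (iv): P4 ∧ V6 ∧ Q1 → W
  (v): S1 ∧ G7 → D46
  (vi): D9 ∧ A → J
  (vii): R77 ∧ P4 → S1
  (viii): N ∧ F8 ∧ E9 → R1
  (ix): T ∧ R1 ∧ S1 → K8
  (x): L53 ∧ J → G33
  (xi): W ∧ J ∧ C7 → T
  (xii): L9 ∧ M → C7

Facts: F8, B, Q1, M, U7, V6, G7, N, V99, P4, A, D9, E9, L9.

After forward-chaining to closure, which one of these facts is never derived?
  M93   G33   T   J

G33

Round 1: (i) [B ∧ G7 → S1]; (iv) [P4 ∧ V6 ∧ Q1 → W]; (vi) [D9 ∧ A → J]; (viii) [N ∧ F8 ∧ E9 → R1]; (xii) [L9 ∧ M → C7]. Adds S1, W, J, R1, C7.
Round 2: (iii) [C7 → M93]; (v) [S1 ∧ G7 → D46]; (xi) [W ∧ J ∧ C7 → T]. Adds M93, D46, T.
Round 3: (ix) [T ∧ R1 ∧ S1 → K8]. Adds K8.
Round 4: (ii) [K8 → H9]. Adds H9.
Derived: T (round 2), J (round 1), M93 (round 2). G33 never appears in any round.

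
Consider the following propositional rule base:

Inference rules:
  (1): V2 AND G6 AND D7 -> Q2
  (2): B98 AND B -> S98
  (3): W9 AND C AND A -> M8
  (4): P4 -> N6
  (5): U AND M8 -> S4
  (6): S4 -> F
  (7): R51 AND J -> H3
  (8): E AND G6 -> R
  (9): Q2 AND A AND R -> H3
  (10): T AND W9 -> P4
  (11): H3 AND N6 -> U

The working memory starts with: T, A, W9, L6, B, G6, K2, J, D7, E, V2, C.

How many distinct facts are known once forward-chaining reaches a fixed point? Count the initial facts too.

21

Round 1: (1) [V2 AND G6 AND D7 -> Q2]; (3) [W9 AND C AND A -> M8]; (8) [E AND G6 -> R]; (10) [T AND W9 -> P4]. Adds Q2, M8, R, P4.
Round 2: (4) [P4 -> N6]; (9) [Q2 AND A AND R -> H3]. Adds N6, H3.
Round 3: (11) [H3 AND N6 -> U]. Adds U.
Round 4: (5) [U AND M8 -> S4]. Adds S4.
Round 5: (6) [S4 -> F]. Adds F.
Closure: {A, B, C, D7, E, F, G6, H3, J, K2, L6, M8, N6, P4, Q2, R, S4, T, U, V2, W9} — 21 facts.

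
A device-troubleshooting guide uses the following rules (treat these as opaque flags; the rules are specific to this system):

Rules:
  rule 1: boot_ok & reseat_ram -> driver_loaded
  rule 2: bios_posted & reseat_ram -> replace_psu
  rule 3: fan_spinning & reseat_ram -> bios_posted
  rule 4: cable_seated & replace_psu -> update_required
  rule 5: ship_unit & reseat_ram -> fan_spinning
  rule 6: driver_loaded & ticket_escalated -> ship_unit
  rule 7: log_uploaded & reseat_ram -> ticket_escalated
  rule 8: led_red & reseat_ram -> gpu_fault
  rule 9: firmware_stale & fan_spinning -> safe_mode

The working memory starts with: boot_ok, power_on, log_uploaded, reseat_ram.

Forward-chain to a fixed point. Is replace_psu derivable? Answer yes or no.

yes

[1] rule 1 [boot_ok & reseat_ram -> driver_loaded]; rule 7 [log_uploaded & reseat_ram -> ticket_escalated]. ⇒ new: driver_loaded, ticket_escalated.
[2] rule 6 [driver_loaded & ticket_escalated -> ship_unit]. ⇒ new: ship_unit.
[3] rule 5 [ship_unit & reseat_ram -> fan_spinning]. ⇒ new: fan_spinning.
[4] rule 3 [fan_spinning & reseat_ram -> bios_posted]. ⇒ new: bios_posted.
[5] rule 2 [bios_posted & reseat_ram -> replace_psu]. ⇒ new: replace_psu.
replace_psu appears in round 5, so it is derivable.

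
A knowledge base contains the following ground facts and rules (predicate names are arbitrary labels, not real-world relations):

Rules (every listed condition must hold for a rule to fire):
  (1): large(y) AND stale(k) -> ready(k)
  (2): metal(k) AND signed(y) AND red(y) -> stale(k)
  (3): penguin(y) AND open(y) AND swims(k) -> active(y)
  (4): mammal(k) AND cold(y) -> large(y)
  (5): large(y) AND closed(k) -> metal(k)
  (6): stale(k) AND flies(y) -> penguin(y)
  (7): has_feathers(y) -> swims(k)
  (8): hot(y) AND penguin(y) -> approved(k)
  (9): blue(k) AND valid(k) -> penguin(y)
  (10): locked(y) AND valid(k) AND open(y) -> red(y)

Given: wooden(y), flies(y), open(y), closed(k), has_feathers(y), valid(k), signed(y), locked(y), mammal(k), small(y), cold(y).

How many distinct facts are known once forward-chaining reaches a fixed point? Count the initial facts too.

19

Round 1 — (4), (7), (10), derive large(y), swims(k), red(y).
Round 2 — (5), derive metal(k).
Round 3 — (2), derive stale(k).
Round 4 — (1), (6), derive ready(k), penguin(y).
Round 5 — (3), derive active(y).
Closure: {active(y), closed(k), cold(y), flies(y), has_feathers(y), large(y), locked(y), mammal(k), metal(k), open(y), penguin(y), ready(k), red(y), signed(y), small(y), stale(k), swims(k), valid(k), wooden(y)} — 19 facts.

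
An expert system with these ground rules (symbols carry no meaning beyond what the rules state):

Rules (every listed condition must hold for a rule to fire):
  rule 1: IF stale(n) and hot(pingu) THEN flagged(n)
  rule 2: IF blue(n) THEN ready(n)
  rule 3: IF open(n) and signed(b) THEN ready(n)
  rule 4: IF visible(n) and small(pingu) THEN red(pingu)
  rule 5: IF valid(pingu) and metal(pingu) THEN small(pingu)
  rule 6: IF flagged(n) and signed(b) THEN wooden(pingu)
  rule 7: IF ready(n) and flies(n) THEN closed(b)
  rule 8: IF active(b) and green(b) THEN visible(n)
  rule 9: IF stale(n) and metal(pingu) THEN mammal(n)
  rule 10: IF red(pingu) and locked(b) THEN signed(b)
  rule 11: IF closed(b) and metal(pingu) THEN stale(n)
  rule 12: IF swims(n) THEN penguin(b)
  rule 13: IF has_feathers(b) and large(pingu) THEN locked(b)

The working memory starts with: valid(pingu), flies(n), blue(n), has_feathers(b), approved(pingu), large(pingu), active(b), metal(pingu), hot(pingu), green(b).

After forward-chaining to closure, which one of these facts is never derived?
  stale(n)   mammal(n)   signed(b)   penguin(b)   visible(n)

Round 1: rule 2 [IF blue(n) THEN ready(n)]; rule 5 [IF valid(pingu) and metal(pingu) THEN small(pingu)]; rule 8 [IF active(b) and green(b) THEN visible(n)]; rule 13 [IF has_feathers(b) and large(pingu) THEN locked(b)]. Adds ready(n), small(pingu), visible(n), locked(b).
Round 2: rule 4 [IF visible(n) and small(pingu) THEN red(pingu)]; rule 7 [IF ready(n) and flies(n) THEN closed(b)]. Adds red(pingu), closed(b).
Round 3: rule 10 [IF red(pingu) and locked(b) THEN signed(b)]; rule 11 [IF closed(b) and metal(pingu) THEN stale(n)]. Adds signed(b), stale(n).
Round 4: rule 1 [IF stale(n) and hot(pingu) THEN flagged(n)]; rule 9 [IF stale(n) and metal(pingu) THEN mammal(n)]. Adds flagged(n), mammal(n).
Round 5: rule 6 [IF flagged(n) and signed(b) THEN wooden(pingu)]. Adds wooden(pingu).
Derived: mammal(n) (round 4), signed(b) (round 3), stale(n) (round 3), visible(n) (round 1). penguin(b) never appears in any round.

penguin(b)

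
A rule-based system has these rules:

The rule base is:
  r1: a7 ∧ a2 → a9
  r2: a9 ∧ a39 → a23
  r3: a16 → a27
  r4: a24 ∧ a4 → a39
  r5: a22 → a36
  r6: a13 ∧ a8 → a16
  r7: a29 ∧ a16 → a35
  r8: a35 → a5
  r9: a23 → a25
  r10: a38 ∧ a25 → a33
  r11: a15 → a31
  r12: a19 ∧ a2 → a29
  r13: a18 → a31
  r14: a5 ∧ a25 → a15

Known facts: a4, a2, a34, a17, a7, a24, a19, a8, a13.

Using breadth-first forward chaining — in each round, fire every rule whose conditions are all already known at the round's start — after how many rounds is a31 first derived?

Round 1: r1 [a7 ∧ a2 → a9]; r4 [a24 ∧ a4 → a39]; r6 [a13 ∧ a8 → a16]; r12 [a19 ∧ a2 → a29]. Adds a9, a39, a16, a29.
Round 2: r2 [a9 ∧ a39 → a23]; r3 [a16 → a27]; r7 [a29 ∧ a16 → a35]. Adds a23, a27, a35.
Round 3: r8 [a35 → a5]; r9 [a23 → a25]. Adds a5, a25.
Round 4: r14 [a5 ∧ a25 → a15]. Adds a15.
Round 5: r11 [a15 → a31]. Adds a31.
a31 first appears in round 5.

5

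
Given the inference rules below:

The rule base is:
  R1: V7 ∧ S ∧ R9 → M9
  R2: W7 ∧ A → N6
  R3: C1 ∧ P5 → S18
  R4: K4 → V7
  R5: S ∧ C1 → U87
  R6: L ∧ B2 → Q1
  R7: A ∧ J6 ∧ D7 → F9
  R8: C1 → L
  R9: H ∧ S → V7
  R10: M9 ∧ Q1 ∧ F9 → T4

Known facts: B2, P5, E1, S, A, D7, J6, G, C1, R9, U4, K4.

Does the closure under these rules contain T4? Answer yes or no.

yes

Round 1: R3 [C1 ∧ P5 → S18]; R4 [K4 → V7]; R5 [S ∧ C1 → U87]; R7 [A ∧ J6 ∧ D7 → F9]; R8 [C1 → L]. Adds S18, V7, U87, F9, L.
Round 2: R1 [V7 ∧ S ∧ R9 → M9]; R6 [L ∧ B2 → Q1]. Adds M9, Q1.
Round 3: R10 [M9 ∧ Q1 ∧ F9 → T4]. Adds T4.
T4 appears in round 3, so it is derivable.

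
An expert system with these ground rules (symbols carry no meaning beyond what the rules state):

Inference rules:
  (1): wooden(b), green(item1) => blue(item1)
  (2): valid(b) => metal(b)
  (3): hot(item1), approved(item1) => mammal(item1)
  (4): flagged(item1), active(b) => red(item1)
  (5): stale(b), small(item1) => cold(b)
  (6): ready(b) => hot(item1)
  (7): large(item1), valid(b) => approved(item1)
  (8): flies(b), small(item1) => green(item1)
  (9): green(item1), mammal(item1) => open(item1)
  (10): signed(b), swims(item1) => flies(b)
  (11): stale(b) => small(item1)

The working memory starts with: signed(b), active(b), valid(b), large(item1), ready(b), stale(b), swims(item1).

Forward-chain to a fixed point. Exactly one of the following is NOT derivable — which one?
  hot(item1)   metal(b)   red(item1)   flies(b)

red(item1)

Round 1 — (2), (6), (7), (10), (11), derive metal(b), hot(item1), approved(item1), flies(b), small(item1).
Round 2 — (3), (5), (8), derive mammal(item1), cold(b), green(item1).
Round 3 — (9), derive open(item1).
Derived: flies(b) (round 1), hot(item1) (round 1), metal(b) (round 1). red(item1) never appears in any round.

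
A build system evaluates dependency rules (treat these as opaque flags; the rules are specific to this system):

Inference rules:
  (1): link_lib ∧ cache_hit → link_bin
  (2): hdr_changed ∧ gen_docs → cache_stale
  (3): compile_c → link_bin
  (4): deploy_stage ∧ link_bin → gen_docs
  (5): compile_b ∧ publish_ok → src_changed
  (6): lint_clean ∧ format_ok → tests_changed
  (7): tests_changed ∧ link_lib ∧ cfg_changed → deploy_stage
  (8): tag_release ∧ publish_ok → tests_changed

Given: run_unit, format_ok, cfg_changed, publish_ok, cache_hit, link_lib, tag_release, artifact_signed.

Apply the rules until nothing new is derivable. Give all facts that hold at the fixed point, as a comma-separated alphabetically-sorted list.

Round 1 — (1), (8), derive link_bin, tests_changed.
Round 2 — (7), derive deploy_stage.
Round 3 — (4), derive gen_docs.

artifact_signed, cache_hit, cfg_changed, deploy_stage, format_ok, gen_docs, link_bin, link_lib, publish_ok, run_unit, tag_release, tests_changed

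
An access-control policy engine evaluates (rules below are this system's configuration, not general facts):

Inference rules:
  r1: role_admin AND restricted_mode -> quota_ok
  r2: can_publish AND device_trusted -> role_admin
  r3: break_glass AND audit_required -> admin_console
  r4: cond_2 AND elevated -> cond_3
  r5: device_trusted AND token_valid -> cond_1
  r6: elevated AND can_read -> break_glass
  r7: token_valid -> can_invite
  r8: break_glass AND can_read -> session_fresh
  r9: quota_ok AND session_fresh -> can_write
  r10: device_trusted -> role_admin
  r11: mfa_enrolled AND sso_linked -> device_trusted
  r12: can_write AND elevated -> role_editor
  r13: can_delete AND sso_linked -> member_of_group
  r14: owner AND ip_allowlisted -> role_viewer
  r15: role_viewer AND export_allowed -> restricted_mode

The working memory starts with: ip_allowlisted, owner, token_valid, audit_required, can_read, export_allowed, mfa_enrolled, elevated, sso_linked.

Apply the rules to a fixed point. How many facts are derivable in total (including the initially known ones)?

Round 1: r6 [elevated AND can_read -> break_glass]; r7 [token_valid -> can_invite]; r11 [mfa_enrolled AND sso_linked -> device_trusted]; r14 [owner AND ip_allowlisted -> role_viewer]. New: break_glass, can_invite, device_trusted, role_viewer.
Round 2: r3 [break_glass AND audit_required -> admin_console]; r5 [device_trusted AND token_valid -> cond_1]; r8 [break_glass AND can_read -> session_fresh]; r10 [device_trusted -> role_admin]; r15 [role_viewer AND export_allowed -> restricted_mode]. New: admin_console, cond_1, session_fresh, role_admin, restricted_mode.
Round 3: r1 [role_admin AND restricted_mode -> quota_ok]. New: quota_ok.
Round 4: r9 [quota_ok AND session_fresh -> can_write]. New: can_write.
Round 5: r12 [can_write AND elevated -> role_editor]. New: role_editor.
Closure: {admin_console, audit_required, break_glass, can_invite, can_read, can_write, cond_1, device_trusted, elevated, export_allowed, ip_allowlisted, mfa_enrolled, owner, quota_ok, restricted_mode, role_admin, role_editor, role_viewer, session_fresh, sso_linked, token_valid} — 21 facts.

21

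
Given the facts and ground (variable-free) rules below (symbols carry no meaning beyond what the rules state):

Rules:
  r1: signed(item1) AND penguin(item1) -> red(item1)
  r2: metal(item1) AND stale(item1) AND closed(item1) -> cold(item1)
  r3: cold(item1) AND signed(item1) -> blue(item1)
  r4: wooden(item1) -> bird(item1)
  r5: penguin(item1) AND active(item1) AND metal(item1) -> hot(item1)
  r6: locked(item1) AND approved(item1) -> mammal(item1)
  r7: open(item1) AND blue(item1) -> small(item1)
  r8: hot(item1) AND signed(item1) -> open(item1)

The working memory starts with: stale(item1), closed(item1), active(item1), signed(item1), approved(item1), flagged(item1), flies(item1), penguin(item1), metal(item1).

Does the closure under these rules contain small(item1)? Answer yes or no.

yes

Round 1: r1 [signed(item1) AND penguin(item1) -> red(item1)]; r2 [metal(item1) AND stale(item1) AND closed(item1) -> cold(item1)]; r5 [penguin(item1) AND active(item1) AND metal(item1) -> hot(item1)]. New: red(item1), cold(item1), hot(item1).
Round 2: r3 [cold(item1) AND signed(item1) -> blue(item1)]; r8 [hot(item1) AND signed(item1) -> open(item1)]. New: blue(item1), open(item1).
Round 3: r7 [open(item1) AND blue(item1) -> small(item1)]. New: small(item1).
small(item1) appears in round 3, so it is derivable.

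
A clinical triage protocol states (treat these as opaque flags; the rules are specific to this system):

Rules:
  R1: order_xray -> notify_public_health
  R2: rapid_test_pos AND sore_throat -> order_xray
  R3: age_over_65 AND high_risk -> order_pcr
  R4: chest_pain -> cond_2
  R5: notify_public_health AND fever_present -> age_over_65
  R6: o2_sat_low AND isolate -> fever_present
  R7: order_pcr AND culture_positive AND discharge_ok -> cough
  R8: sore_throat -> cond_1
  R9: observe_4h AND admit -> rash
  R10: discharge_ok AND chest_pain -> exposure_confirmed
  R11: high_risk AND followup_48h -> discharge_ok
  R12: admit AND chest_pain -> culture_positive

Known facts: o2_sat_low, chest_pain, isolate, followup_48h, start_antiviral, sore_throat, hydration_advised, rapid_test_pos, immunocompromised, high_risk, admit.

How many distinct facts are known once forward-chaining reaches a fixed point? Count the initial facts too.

22

Round 1 fires R2, R4, R6, R8, R11, R12, giving order_xray, cond_2, fever_present, cond_1, discharge_ok, culture_positive.
Round 2 fires R1, R10, giving notify_public_health, exposure_confirmed.
Round 3 fires R5, giving age_over_65.
Round 4 fires R3, giving order_pcr.
Round 5 fires R7, giving cough.
Closure: {admit, age_over_65, chest_pain, cond_1, cond_2, cough, culture_positive, discharge_ok, exposure_confirmed, fever_present, followup_48h, high_risk, hydration_advised, immunocompromised, isolate, notify_public_health, o2_sat_low, order_pcr, order_xray, rapid_test_pos, sore_throat, start_antiviral} — 22 facts.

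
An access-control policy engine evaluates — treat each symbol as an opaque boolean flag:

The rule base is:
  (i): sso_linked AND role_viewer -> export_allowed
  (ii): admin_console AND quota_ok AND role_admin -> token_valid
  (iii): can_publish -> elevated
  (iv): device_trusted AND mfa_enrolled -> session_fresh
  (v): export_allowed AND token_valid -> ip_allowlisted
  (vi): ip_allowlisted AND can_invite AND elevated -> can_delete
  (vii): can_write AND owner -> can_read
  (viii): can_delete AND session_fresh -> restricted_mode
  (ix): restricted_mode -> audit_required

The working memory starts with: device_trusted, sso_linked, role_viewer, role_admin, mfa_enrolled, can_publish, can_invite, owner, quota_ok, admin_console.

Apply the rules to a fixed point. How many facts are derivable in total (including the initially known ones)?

Round 1 fires (i), (ii), (iii), (iv), giving export_allowed, token_valid, elevated, session_fresh.
Round 2 fires (v), giving ip_allowlisted.
Round 3 fires (vi), giving can_delete.
Round 4 fires (viii), giving restricted_mode.
Round 5 fires (ix), giving audit_required.
Closure: {admin_console, audit_required, can_delete, can_invite, can_publish, device_trusted, elevated, export_allowed, ip_allowlisted, mfa_enrolled, owner, quota_ok, restricted_mode, role_admin, role_viewer, session_fresh, sso_linked, token_valid} — 18 facts.

18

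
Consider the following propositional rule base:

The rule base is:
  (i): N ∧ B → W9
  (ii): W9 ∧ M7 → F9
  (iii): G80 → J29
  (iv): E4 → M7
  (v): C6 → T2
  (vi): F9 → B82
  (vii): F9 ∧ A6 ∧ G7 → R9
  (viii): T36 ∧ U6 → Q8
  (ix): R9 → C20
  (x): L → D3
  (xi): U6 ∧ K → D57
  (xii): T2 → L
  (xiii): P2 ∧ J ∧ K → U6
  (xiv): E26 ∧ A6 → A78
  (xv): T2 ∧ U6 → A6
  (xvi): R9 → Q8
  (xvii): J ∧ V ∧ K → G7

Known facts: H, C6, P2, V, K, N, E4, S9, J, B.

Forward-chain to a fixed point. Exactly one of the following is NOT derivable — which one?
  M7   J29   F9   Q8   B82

J29

Round 1 — (i), (iv), (v), (xiii), (xvii), derive W9, M7, T2, U6, G7.
Round 2 — (ii), (xi), (xii), (xv), derive F9, D57, L, A6.
Round 3 — (vi), (vii), (x), derive B82, R9, D3.
Round 4 — (ix), (xvi), derive C20, Q8.
Derived: M7 (round 1), B82 (round 3), Q8 (round 4), F9 (round 2). J29 never appears in any round.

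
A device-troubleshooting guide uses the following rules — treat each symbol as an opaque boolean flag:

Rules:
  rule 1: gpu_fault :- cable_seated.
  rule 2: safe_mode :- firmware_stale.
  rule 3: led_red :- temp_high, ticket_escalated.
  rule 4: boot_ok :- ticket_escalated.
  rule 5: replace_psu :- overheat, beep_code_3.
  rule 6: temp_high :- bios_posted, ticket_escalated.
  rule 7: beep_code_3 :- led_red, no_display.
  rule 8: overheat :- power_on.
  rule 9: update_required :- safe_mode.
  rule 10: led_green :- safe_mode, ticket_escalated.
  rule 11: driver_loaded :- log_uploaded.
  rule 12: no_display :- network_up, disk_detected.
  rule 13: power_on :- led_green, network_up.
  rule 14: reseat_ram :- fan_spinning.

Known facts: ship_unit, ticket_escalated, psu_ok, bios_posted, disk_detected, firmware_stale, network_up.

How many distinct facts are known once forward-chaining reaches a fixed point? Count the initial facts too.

Round 1 — rule 2, rule 4, rule 6, rule 12, derive safe_mode, boot_ok, temp_high, no_display.
Round 2 — rule 3, rule 9, rule 10, derive led_red, update_required, led_green.
Round 3 — rule 7, rule 13, derive beep_code_3, power_on.
Round 4 — rule 8, derive overheat.
Round 5 — rule 5, derive replace_psu.
Closure: {beep_code_3, bios_posted, boot_ok, disk_detected, firmware_stale, led_green, led_red, network_up, no_display, overheat, power_on, psu_ok, replace_psu, safe_mode, ship_unit, temp_high, ticket_escalated, update_required} — 18 facts.

18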